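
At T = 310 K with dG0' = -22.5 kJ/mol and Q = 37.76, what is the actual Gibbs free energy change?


dG = dG0' + RT * ln(Q) / 1000
dG = -22.5 + 8.314 * 310 * ln(37.76) / 1000
dG = -13.141 kJ/mol

-13.141 kJ/mol


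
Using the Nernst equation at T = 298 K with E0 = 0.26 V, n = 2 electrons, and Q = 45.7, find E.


E = E0 - (RT/nF) * ln(Q)
E = 0.26 - (8.314 * 298 / (2 * 96485)) * ln(45.7)
E = 0.2109 V

0.2109 V


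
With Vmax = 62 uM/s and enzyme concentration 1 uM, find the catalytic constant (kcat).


kcat = Vmax / [E]t
kcat = 62 / 1
kcat = 62.0 s^-1

62.0 s^-1


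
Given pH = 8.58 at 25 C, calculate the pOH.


pOH = 14 - pH
pOH = 14 - 8.58
pOH = 5.42

5.42


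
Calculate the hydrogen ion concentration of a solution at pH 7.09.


[H+] = 10^(-pH)
[H+] = 10^(-7.09)
[H+] = 8.128e-08 M

8.128e-08 M


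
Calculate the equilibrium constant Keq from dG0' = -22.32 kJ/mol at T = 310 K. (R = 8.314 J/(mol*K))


Keq = exp(-dG0 * 1000 / (R * T))
Keq = exp(-(-22.32) * 1000 / (8.314 * 310))
Keq = 5768.0619

5768.0619


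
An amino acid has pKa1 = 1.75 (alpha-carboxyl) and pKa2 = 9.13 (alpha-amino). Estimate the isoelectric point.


pI = (pKa1 + pKa2) / 2
pI = (1.75 + 9.13) / 2
pI = 5.44

5.44


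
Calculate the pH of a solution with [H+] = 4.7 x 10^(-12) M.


pH = -log10([H+])
pH = -log10(4.7 x 10^(-12))
pH = 11.3279

11.3279


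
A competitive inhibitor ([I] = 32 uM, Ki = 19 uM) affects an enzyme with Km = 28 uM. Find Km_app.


Km_app = Km * (1 + [I]/Ki)
Km_app = 28 * (1 + 32/19)
Km_app = 75.1579 uM

75.1579 uM


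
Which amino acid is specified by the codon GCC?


Standard genetic code lookup.
Codon GCC -> Ala

Ala


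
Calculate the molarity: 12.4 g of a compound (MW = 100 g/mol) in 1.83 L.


C = (mass / MW) / volume
C = (12.4 / 100) / 1.83
C = 0.0678 M

0.0678 M


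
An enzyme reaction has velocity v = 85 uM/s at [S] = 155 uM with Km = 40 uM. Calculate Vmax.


Vmax = v * (Km + [S]) / [S]
Vmax = 85 * (40 + 155) / 155
Vmax = 106.9355 uM/s

106.9355 uM/s


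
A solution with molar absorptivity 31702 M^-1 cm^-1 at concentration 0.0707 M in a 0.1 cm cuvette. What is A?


A = epsilon * c * l
A = 31702 * 0.0707 * 0.1
A = 224.1331

224.1331


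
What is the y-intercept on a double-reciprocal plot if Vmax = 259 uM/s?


y-intercept = 1/Vmax
= 1/259
= 0.0039 s/uM

0.0039 s/uM


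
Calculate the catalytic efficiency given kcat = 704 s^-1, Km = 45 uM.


Catalytic efficiency = kcat / Km
= 704 / 45
= 15.6444 uM^-1*s^-1

15.6444 uM^-1*s^-1


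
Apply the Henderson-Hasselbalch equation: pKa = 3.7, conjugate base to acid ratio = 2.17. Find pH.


pH = pKa + log10([A-]/[HA])
pH = 3.7 + log10(2.17)
pH = 4.0365

4.0365


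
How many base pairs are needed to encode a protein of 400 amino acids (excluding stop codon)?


Each amino acid = 1 codon = 3 bp
bp = 400 * 3 = 1200 bp

1200 bp


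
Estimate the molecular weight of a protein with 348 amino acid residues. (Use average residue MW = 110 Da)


MW = n_residues * 110 Da
MW = 348 * 110
MW = 38280 Da

38280 Da


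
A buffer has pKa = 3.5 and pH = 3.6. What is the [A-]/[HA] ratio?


[A-]/[HA] = 10^(pH - pKa)
= 10^(3.6 - 3.5)
= 1.2589

1.2589


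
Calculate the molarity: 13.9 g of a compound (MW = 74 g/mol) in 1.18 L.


C = (mass / MW) / volume
C = (13.9 / 74) / 1.18
C = 0.1592 M

0.1592 M


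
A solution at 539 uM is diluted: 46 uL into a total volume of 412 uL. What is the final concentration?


C2 = C1 * V1 / V2
C2 = 539 * 46 / 412
C2 = 60.1796 uM

60.1796 uM


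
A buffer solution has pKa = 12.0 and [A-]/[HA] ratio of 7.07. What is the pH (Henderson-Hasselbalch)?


pH = pKa + log10([A-]/[HA])
pH = 12.0 + log10(7.07)
pH = 12.8494

12.8494


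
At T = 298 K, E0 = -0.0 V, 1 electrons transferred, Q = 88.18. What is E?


E = E0 - (RT/nF) * ln(Q)
E = -0.0 - (8.314 * 298 / (1 * 96485)) * ln(88.18)
E = -0.115 V

-0.115 V


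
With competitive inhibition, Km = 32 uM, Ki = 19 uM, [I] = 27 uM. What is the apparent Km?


Km_app = Km * (1 + [I]/Ki)
Km_app = 32 * (1 + 27/19)
Km_app = 77.4737 uM

77.4737 uM


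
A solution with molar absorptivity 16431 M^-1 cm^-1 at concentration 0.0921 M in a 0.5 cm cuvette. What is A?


A = epsilon * c * l
A = 16431 * 0.0921 * 0.5
A = 756.6476

756.6476


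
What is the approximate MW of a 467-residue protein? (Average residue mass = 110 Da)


MW = n_residues * 110 Da
MW = 467 * 110
MW = 51370 Da

51370 Da


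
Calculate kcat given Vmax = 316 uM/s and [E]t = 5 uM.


kcat = Vmax / [E]t
kcat = 316 / 5
kcat = 63.2 s^-1

63.2 s^-1


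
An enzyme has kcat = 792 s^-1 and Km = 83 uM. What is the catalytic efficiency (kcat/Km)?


Catalytic efficiency = kcat / Km
= 792 / 83
= 9.5422 uM^-1*s^-1

9.5422 uM^-1*s^-1


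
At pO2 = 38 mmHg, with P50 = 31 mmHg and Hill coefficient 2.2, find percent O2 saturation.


Y = pO2^n / (P50^n + pO2^n)
Y = 38^2.2 / (31^2.2 + 38^2.2)
Y = 61.01%

61.01%


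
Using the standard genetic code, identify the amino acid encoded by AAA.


Standard genetic code lookup.
Codon AAA -> Lys

Lys


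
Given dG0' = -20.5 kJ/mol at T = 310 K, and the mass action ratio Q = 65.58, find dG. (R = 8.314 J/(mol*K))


dG = dG0' + RT * ln(Q) / 1000
dG = -20.5 + 8.314 * 310 * ln(65.58) / 1000
dG = -9.7183 kJ/mol

-9.7183 kJ/mol


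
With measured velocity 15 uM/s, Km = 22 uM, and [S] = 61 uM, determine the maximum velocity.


Vmax = v * (Km + [S]) / [S]
Vmax = 15 * (22 + 61) / 61
Vmax = 20.4098 uM/s

20.4098 uM/s


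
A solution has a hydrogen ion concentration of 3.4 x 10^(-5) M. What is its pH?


pH = -log10([H+])
pH = -log10(3.4 x 10^(-5))
pH = 4.4685

4.4685


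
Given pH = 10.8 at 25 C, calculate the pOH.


pOH = 14 - pH
pOH = 14 - 10.8
pOH = 3.2

3.2


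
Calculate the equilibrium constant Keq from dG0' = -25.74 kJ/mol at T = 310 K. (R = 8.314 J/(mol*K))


Keq = exp(-dG0 * 1000 / (R * T))
Keq = exp(-(-25.74) * 1000 / (8.314 * 310))
Keq = 21742.8643

21742.8643


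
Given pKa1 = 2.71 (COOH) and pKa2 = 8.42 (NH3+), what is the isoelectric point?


pI = (pKa1 + pKa2) / 2
pI = (2.71 + 8.42) / 2
pI = 5.565

5.565


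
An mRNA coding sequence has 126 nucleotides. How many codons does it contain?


codons = nucleotides / 3
codons = 126 / 3 = 42

42


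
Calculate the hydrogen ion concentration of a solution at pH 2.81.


[H+] = 10^(-pH)
[H+] = 10^(-2.81)
[H+] = 0.0015 M

0.0015 M


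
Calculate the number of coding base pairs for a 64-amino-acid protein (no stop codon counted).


Each amino acid = 1 codon = 3 bp
bp = 64 * 3 = 192 bp

192 bp


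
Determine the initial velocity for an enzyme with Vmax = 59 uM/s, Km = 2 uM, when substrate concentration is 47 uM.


v = Vmax * [S] / (Km + [S])
v = 59 * 47 / (2 + 47)
v = 56.5918 uM/s

56.5918 uM/s


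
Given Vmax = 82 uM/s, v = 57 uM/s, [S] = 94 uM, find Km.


Km = [S] * (Vmax - v) / v
Km = 94 * (82 - 57) / 57
Km = 41.2281 uM

41.2281 uM


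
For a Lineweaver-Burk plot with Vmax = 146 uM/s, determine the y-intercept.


y-intercept = 1/Vmax
= 1/146
= 0.0068 s/uM

0.0068 s/uM


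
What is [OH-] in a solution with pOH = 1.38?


[OH-] = 10^(-pOH)
[OH-] = 10^(-1.38)
[OH-] = 0.0417 M

0.0417 M


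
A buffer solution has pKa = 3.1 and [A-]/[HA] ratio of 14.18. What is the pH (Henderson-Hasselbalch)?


pH = pKa + log10([A-]/[HA])
pH = 3.1 + log10(14.18)
pH = 4.2517

4.2517


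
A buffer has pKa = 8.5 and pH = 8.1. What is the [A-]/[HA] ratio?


[A-]/[HA] = 10^(pH - pKa)
= 10^(8.1 - 8.5)
= 0.3981

0.3981


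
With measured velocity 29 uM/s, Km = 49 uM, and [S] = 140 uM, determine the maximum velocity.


Vmax = v * (Km + [S]) / [S]
Vmax = 29 * (49 + 140) / 140
Vmax = 39.15 uM/s

39.15 uM/s


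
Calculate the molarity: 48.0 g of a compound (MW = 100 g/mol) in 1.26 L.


C = (mass / MW) / volume
C = (48.0 / 100) / 1.26
C = 0.381 M

0.381 M


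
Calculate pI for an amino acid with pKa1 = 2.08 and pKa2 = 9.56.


pI = (pKa1 + pKa2) / 2
pI = (2.08 + 9.56) / 2
pI = 5.82

5.82


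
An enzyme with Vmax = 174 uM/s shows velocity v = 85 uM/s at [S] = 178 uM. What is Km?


Km = [S] * (Vmax - v) / v
Km = 178 * (174 - 85) / 85
Km = 186.3765 uM

186.3765 uM


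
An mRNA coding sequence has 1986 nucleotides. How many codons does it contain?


codons = nucleotides / 3
codons = 1986 / 3 = 662

662


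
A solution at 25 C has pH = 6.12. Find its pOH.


pOH = 14 - pH
pOH = 14 - 6.12
pOH = 7.88

7.88


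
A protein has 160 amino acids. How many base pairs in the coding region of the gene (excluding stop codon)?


Each amino acid = 1 codon = 3 bp
bp = 160 * 3 = 480 bp

480 bp


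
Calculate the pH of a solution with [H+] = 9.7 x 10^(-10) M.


pH = -log10([H+])
pH = -log10(9.7 x 10^(-10))
pH = 9.0132

9.0132


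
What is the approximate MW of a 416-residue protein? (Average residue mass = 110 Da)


MW = n_residues * 110 Da
MW = 416 * 110
MW = 45760 Da

45760 Da


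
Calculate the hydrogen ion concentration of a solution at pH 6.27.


[H+] = 10^(-pH)
[H+] = 10^(-6.27)
[H+] = 5.370e-07 M

5.370e-07 M


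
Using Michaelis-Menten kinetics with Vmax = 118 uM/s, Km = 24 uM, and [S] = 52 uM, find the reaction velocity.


v = Vmax * [S] / (Km + [S])
v = 118 * 52 / (24 + 52)
v = 80.7368 uM/s

80.7368 uM/s


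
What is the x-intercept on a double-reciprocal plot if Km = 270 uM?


x-intercept = -1/Km
= -1/270
= -0.0037 1/uM

-0.0037 1/uM


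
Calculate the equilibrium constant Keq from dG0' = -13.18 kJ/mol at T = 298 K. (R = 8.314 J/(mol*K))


Keq = exp(-dG0 * 1000 / (R * T))
Keq = exp(-(-13.18) * 1000 / (8.314 * 298))
Keq = 204.3275

204.3275


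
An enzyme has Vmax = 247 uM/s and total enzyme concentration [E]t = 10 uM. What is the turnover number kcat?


kcat = Vmax / [E]t
kcat = 247 / 10
kcat = 24.7 s^-1

24.7 s^-1


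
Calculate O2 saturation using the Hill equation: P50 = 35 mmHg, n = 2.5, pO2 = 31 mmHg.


Y = pO2^n / (P50^n + pO2^n)
Y = 31^2.5 / (35^2.5 + 31^2.5)
Y = 42.47%

42.47%


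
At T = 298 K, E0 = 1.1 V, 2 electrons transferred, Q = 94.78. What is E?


E = E0 - (RT/nF) * ln(Q)
E = 1.1 - (8.314 * 298 / (2 * 96485)) * ln(94.78)
E = 1.0416 V

1.0416 V


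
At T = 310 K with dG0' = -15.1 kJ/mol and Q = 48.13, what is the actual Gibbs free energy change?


dG = dG0' + RT * ln(Q) / 1000
dG = -15.1 + 8.314 * 310 * ln(48.13) / 1000
dG = -5.1156 kJ/mol

-5.1156 kJ/mol


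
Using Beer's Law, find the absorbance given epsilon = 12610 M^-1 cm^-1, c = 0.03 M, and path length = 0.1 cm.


A = epsilon * c * l
A = 12610 * 0.03 * 0.1
A = 37.83

37.83


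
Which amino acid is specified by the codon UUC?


Standard genetic code lookup.
Codon UUC -> Phe

Phe


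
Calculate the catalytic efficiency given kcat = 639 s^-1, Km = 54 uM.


Catalytic efficiency = kcat / Km
= 639 / 54
= 11.8333 uM^-1*s^-1

11.8333 uM^-1*s^-1


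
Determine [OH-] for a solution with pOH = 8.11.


[OH-] = 10^(-pOH)
[OH-] = 10^(-8.11)
[OH-] = 7.762e-09 M

7.762e-09 M


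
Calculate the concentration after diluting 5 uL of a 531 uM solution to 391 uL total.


C2 = C1 * V1 / V2
C2 = 531 * 5 / 391
C2 = 6.7903 uM

6.7903 uM


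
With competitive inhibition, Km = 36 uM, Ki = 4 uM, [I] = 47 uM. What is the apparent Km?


Km_app = Km * (1 + [I]/Ki)
Km_app = 36 * (1 + 47/4)
Km_app = 459.0 uM

459.0 uM


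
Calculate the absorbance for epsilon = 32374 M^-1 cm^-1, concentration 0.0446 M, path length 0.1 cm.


A = epsilon * c * l
A = 32374 * 0.0446 * 0.1
A = 144.388

144.388


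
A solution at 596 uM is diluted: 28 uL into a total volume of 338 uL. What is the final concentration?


C2 = C1 * V1 / V2
C2 = 596 * 28 / 338
C2 = 49.3728 uM

49.3728 uM


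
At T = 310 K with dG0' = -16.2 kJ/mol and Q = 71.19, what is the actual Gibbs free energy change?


dG = dG0' + RT * ln(Q) / 1000
dG = -16.2 + 8.314 * 310 * ln(71.19) / 1000
dG = -5.2067 kJ/mol

-5.2067 kJ/mol


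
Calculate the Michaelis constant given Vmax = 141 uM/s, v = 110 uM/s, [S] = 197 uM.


Km = [S] * (Vmax - v) / v
Km = 197 * (141 - 110) / 110
Km = 55.5182 uM

55.5182 uM


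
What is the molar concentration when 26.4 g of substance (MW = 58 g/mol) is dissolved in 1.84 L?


C = (mass / MW) / volume
C = (26.4 / 58) / 1.84
C = 0.2474 M

0.2474 M


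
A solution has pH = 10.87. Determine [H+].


[H+] = 10^(-pH)
[H+] = 10^(-10.87)
[H+] = 1.349e-11 M

1.349e-11 M


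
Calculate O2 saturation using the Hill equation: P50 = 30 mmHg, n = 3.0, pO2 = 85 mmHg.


Y = pO2^n / (P50^n + pO2^n)
Y = 85^3.0 / (30^3.0 + 85^3.0)
Y = 95.79%

95.79%


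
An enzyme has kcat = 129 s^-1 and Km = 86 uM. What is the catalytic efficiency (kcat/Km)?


Catalytic efficiency = kcat / Km
= 129 / 86
= 1.5 uM^-1*s^-1

1.5 uM^-1*s^-1


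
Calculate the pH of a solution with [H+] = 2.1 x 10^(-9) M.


pH = -log10([H+])
pH = -log10(2.1 x 10^(-9))
pH = 8.6778

8.6778


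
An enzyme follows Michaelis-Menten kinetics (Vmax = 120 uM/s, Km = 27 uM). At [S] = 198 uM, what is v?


v = Vmax * [S] / (Km + [S])
v = 120 * 198 / (27 + 198)
v = 105.6 uM/s

105.6 uM/s


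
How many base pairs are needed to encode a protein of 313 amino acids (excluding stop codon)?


Each amino acid = 1 codon = 3 bp
bp = 313 * 3 = 939 bp

939 bp


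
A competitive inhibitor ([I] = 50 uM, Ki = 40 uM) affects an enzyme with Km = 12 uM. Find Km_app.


Km_app = Km * (1 + [I]/Ki)
Km_app = 12 * (1 + 50/40)
Km_app = 27.0 uM

27.0 uM


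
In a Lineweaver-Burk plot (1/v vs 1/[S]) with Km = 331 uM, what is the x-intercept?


x-intercept = -1/Km
= -1/331
= -0.003 1/uM

-0.003 1/uM


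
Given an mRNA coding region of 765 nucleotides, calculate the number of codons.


codons = nucleotides / 3
codons = 765 / 3 = 255

255


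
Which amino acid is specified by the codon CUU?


Standard genetic code lookup.
Codon CUU -> Leu

Leu


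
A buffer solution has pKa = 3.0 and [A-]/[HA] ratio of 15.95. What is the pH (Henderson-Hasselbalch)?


pH = pKa + log10([A-]/[HA])
pH = 3.0 + log10(15.95)
pH = 4.2028

4.2028


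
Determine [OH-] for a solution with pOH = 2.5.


[OH-] = 10^(-pOH)
[OH-] = 10^(-2.5)
[OH-] = 0.0032 M

0.0032 M


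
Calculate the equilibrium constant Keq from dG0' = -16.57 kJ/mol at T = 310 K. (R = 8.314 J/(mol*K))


Keq = exp(-dG0 * 1000 / (R * T))
Keq = exp(-(-16.57) * 1000 / (8.314 * 310))
Keq = 619.6217

619.6217


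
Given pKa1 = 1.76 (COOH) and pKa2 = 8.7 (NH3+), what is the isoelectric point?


pI = (pKa1 + pKa2) / 2
pI = (1.76 + 8.7) / 2
pI = 5.23

5.23


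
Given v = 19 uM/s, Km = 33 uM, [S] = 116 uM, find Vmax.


Vmax = v * (Km + [S]) / [S]
Vmax = 19 * (33 + 116) / 116
Vmax = 24.4052 uM/s

24.4052 uM/s


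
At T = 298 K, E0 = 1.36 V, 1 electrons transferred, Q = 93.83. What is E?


E = E0 - (RT/nF) * ln(Q)
E = 1.36 - (8.314 * 298 / (1 * 96485)) * ln(93.83)
E = 1.2434 V

1.2434 V


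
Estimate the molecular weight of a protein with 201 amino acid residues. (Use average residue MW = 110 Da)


MW = n_residues * 110 Da
MW = 201 * 110
MW = 22110 Da

22110 Da


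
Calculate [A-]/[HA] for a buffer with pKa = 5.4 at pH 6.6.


[A-]/[HA] = 10^(pH - pKa)
= 10^(6.6 - 5.4)
= 15.8489

15.8489


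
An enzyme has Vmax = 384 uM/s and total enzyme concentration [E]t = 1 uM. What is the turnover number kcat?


kcat = Vmax / [E]t
kcat = 384 / 1
kcat = 384.0 s^-1

384.0 s^-1


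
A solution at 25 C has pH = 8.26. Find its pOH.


pOH = 14 - pH
pOH = 14 - 8.26
pOH = 5.74

5.74


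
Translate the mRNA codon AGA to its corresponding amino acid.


Standard genetic code lookup.
Codon AGA -> Arg

Arg


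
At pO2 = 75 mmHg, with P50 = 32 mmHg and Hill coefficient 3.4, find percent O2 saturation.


Y = pO2^n / (P50^n + pO2^n)
Y = 75^3.4 / (32^3.4 + 75^3.4)
Y = 94.76%

94.76%


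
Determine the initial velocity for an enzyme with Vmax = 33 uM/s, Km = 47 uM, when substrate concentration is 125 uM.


v = Vmax * [S] / (Km + [S])
v = 33 * 125 / (47 + 125)
v = 23.9826 uM/s

23.9826 uM/s


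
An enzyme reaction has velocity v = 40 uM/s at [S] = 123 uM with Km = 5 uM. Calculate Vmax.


Vmax = v * (Km + [S]) / [S]
Vmax = 40 * (5 + 123) / 123
Vmax = 41.626 uM/s

41.626 uM/s


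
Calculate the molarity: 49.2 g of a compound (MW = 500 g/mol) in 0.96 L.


C = (mass / MW) / volume
C = (49.2 / 500) / 0.96
C = 0.1025 M

0.1025 M


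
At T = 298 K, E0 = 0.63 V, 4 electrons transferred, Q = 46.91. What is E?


E = E0 - (RT/nF) * ln(Q)
E = 0.63 - (8.314 * 298 / (4 * 96485)) * ln(46.91)
E = 0.6053 V

0.6053 V


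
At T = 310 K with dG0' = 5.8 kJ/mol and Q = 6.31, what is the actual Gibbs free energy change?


dG = dG0' + RT * ln(Q) / 1000
dG = 5.8 + 8.314 * 310 * ln(6.31) / 1000
dG = 10.5478 kJ/mol

10.5478 kJ/mol


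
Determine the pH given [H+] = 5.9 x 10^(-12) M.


pH = -log10([H+])
pH = -log10(5.9 x 10^(-12))
pH = 11.2291

11.2291


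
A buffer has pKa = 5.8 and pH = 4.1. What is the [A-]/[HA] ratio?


[A-]/[HA] = 10^(pH - pKa)
= 10^(4.1 - 5.8)
= 0.02

0.02


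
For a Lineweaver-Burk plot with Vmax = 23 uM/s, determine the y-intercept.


y-intercept = 1/Vmax
= 1/23
= 0.0435 s/uM

0.0435 s/uM


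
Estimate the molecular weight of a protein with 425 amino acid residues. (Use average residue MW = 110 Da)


MW = n_residues * 110 Da
MW = 425 * 110
MW = 46750 Da

46750 Da


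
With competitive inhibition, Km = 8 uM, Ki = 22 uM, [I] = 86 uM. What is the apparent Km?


Km_app = Km * (1 + [I]/Ki)
Km_app = 8 * (1 + 86/22)
Km_app = 39.2727 uM

39.2727 uM


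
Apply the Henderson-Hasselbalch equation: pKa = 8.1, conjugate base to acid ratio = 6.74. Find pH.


pH = pKa + log10([A-]/[HA])
pH = 8.1 + log10(6.74)
pH = 8.9287

8.9287


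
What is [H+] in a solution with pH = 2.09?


[H+] = 10^(-pH)
[H+] = 10^(-2.09)
[H+] = 0.0081 M

0.0081 M


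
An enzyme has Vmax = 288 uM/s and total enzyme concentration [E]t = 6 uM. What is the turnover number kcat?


kcat = Vmax / [E]t
kcat = 288 / 6
kcat = 48.0 s^-1

48.0 s^-1


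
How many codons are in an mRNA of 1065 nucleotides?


codons = nucleotides / 3
codons = 1065 / 3 = 355

355


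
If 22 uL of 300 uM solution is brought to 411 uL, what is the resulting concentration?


C2 = C1 * V1 / V2
C2 = 300 * 22 / 411
C2 = 16.0584 uM

16.0584 uM


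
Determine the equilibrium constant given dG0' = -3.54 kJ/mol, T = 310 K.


Keq = exp(-dG0 * 1000 / (R * T))
Keq = exp(-(-3.54) * 1000 / (8.314 * 310))
Keq = 3.9492

3.9492


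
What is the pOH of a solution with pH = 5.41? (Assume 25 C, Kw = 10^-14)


pOH = 14 - pH
pOH = 14 - 5.41
pOH = 8.59

8.59


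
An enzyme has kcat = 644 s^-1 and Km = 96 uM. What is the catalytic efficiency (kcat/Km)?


Catalytic efficiency = kcat / Km
= 644 / 96
= 6.7083 uM^-1*s^-1

6.7083 uM^-1*s^-1


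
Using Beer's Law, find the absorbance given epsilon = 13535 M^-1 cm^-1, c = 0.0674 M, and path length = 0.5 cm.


A = epsilon * c * l
A = 13535 * 0.0674 * 0.5
A = 456.1295

456.1295


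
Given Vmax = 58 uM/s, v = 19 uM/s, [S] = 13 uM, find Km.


Km = [S] * (Vmax - v) / v
Km = 13 * (58 - 19) / 19
Km = 26.6842 uM

26.6842 uM


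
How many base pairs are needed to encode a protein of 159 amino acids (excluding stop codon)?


Each amino acid = 1 codon = 3 bp
bp = 159 * 3 = 477 bp

477 bp


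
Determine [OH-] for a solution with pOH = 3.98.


[OH-] = 10^(-pOH)
[OH-] = 10^(-3.98)
[OH-] = 1.047e-04 M

1.047e-04 M


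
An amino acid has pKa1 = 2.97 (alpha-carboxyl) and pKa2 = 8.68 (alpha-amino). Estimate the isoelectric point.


pI = (pKa1 + pKa2) / 2
pI = (2.97 + 8.68) / 2
pI = 5.825

5.825


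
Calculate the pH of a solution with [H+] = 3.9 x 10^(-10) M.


pH = -log10([H+])
pH = -log10(3.9 x 10^(-10))
pH = 9.4089

9.4089


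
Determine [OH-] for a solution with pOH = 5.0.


[OH-] = 10^(-pOH)
[OH-] = 10^(-5.0)
[OH-] = 1.000e-05 M

1.000e-05 M


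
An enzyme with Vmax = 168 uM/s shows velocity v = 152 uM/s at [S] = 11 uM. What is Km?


Km = [S] * (Vmax - v) / v
Km = 11 * (168 - 152) / 152
Km = 1.1579 uM

1.1579 uM


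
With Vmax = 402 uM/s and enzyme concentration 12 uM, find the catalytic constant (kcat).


kcat = Vmax / [E]t
kcat = 402 / 12
kcat = 33.5 s^-1

33.5 s^-1


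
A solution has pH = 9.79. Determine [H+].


[H+] = 10^(-pH)
[H+] = 10^(-9.79)
[H+] = 1.622e-10 M

1.622e-10 M


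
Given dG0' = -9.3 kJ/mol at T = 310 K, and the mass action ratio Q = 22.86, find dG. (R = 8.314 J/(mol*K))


dG = dG0' + RT * ln(Q) / 1000
dG = -9.3 + 8.314 * 310 * ln(22.86) / 1000
dG = -1.2345 kJ/mol

-1.2345 kJ/mol


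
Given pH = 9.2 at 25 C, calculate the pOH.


pOH = 14 - pH
pOH = 14 - 9.2
pOH = 4.8

4.8


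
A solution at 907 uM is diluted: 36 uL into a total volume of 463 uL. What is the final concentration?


C2 = C1 * V1 / V2
C2 = 907 * 36 / 463
C2 = 70.5227 uM

70.5227 uM


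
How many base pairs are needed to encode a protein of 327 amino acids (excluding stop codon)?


Each amino acid = 1 codon = 3 bp
bp = 327 * 3 = 981 bp

981 bp


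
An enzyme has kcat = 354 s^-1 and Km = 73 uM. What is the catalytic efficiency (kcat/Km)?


Catalytic efficiency = kcat / Km
= 354 / 73
= 4.8493 uM^-1*s^-1

4.8493 uM^-1*s^-1


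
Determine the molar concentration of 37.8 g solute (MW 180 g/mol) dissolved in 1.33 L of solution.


C = (mass / MW) / volume
C = (37.8 / 180) / 1.33
C = 0.1579 M

0.1579 M


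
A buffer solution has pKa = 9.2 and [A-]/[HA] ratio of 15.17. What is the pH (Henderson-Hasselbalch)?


pH = pKa + log10([A-]/[HA])
pH = 9.2 + log10(15.17)
pH = 10.381

10.381


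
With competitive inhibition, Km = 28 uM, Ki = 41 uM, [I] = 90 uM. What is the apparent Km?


Km_app = Km * (1 + [I]/Ki)
Km_app = 28 * (1 + 90/41)
Km_app = 89.4634 uM

89.4634 uM


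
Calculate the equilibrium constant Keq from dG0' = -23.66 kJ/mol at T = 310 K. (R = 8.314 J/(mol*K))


Keq = exp(-dG0 * 1000 / (R * T))
Keq = exp(-(-23.66) * 1000 / (8.314 * 310))
Keq = 9701.2235

9701.2235


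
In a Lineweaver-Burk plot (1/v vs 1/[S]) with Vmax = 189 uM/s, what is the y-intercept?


y-intercept = 1/Vmax
= 1/189
= 0.0053 s/uM

0.0053 s/uM


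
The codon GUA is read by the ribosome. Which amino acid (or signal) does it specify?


Standard genetic code lookup.
Codon GUA -> Val

Val


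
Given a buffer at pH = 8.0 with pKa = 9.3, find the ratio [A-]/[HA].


[A-]/[HA] = 10^(pH - pKa)
= 10^(8.0 - 9.3)
= 0.0501

0.0501


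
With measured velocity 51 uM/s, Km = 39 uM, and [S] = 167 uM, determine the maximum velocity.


Vmax = v * (Km + [S]) / [S]
Vmax = 51 * (39 + 167) / 167
Vmax = 62.9102 uM/s

62.9102 uM/s


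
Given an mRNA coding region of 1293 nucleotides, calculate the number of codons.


codons = nucleotides / 3
codons = 1293 / 3 = 431

431


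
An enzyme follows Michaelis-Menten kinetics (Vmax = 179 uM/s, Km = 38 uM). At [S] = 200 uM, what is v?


v = Vmax * [S] / (Km + [S])
v = 179 * 200 / (38 + 200)
v = 150.4202 uM/s

150.4202 uM/s


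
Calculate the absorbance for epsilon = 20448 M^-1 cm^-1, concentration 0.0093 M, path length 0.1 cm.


A = epsilon * c * l
A = 20448 * 0.0093 * 0.1
A = 19.0166

19.0166


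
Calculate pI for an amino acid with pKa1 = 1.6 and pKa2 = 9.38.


pI = (pKa1 + pKa2) / 2
pI = (1.6 + 9.38) / 2
pI = 5.49

5.49


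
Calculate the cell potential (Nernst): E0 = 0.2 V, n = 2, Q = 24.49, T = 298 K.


E = E0 - (RT/nF) * ln(Q)
E = 0.2 - (8.314 * 298 / (2 * 96485)) * ln(24.49)
E = 0.1589 V

0.1589 V


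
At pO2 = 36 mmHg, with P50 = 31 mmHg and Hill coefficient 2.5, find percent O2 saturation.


Y = pO2^n / (P50^n + pO2^n)
Y = 36^2.5 / (31^2.5 + 36^2.5)
Y = 59.24%

59.24%


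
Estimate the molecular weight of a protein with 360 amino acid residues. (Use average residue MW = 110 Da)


MW = n_residues * 110 Da
MW = 360 * 110
MW = 39600 Da

39600 Da


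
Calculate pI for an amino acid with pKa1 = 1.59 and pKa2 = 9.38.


pI = (pKa1 + pKa2) / 2
pI = (1.59 + 9.38) / 2
pI = 5.485

5.485


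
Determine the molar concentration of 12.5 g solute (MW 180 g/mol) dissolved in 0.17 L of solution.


C = (mass / MW) / volume
C = (12.5 / 180) / 0.17
C = 0.4085 M

0.4085 M


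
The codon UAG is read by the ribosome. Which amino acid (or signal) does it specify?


Standard genetic code lookup.
Codon UAG -> Stop

Stop


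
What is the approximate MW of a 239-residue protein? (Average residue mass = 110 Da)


MW = n_residues * 110 Da
MW = 239 * 110
MW = 26290 Da

26290 Da


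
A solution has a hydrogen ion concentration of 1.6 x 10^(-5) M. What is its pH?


pH = -log10([H+])
pH = -log10(1.6 x 10^(-5))
pH = 4.7959

4.7959


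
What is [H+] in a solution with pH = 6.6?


[H+] = 10^(-pH)
[H+] = 10^(-6.6)
[H+] = 2.512e-07 M

2.512e-07 M


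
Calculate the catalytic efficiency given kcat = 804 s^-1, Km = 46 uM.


Catalytic efficiency = kcat / Km
= 804 / 46
= 17.4783 uM^-1*s^-1

17.4783 uM^-1*s^-1


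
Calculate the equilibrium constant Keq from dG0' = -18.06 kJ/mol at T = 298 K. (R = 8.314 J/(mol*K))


Keq = exp(-dG0 * 1000 / (R * T))
Keq = exp(-(-18.06) * 1000 / (8.314 * 298))
Keq = 1464.6837

1464.6837


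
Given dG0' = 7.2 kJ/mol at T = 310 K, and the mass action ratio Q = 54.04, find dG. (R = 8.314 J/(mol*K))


dG = dG0' + RT * ln(Q) / 1000
dG = 7.2 + 8.314 * 310 * ln(54.04) / 1000
dG = 17.4829 kJ/mol

17.4829 kJ/mol


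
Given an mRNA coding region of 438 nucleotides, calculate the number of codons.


codons = nucleotides / 3
codons = 438 / 3 = 146

146


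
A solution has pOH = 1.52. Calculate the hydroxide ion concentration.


[OH-] = 10^(-pOH)
[OH-] = 10^(-1.52)
[OH-] = 0.0302 M

0.0302 M


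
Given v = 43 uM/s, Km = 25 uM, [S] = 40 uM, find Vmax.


Vmax = v * (Km + [S]) / [S]
Vmax = 43 * (25 + 40) / 40
Vmax = 69.875 uM/s

69.875 uM/s


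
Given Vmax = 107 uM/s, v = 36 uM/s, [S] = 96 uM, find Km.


Km = [S] * (Vmax - v) / v
Km = 96 * (107 - 36) / 36
Km = 189.3333 uM

189.3333 uM


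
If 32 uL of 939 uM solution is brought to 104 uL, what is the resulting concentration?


C2 = C1 * V1 / V2
C2 = 939 * 32 / 104
C2 = 288.9231 uM

288.9231 uM


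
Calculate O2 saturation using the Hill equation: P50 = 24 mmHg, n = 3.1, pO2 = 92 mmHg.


Y = pO2^n / (P50^n + pO2^n)
Y = 92^3.1 / (24^3.1 + 92^3.1)
Y = 98.47%

98.47%


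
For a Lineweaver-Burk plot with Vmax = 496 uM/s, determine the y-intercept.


y-intercept = 1/Vmax
= 1/496
= 0.002 s/uM

0.002 s/uM


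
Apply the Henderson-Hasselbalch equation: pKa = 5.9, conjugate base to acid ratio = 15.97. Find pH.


pH = pKa + log10([A-]/[HA])
pH = 5.9 + log10(15.97)
pH = 7.1033

7.1033


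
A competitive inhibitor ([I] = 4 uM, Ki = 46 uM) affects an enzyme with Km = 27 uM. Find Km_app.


Km_app = Km * (1 + [I]/Ki)
Km_app = 27 * (1 + 4/46)
Km_app = 29.3478 uM

29.3478 uM


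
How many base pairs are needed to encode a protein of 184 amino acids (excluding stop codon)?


Each amino acid = 1 codon = 3 bp
bp = 184 * 3 = 552 bp

552 bp


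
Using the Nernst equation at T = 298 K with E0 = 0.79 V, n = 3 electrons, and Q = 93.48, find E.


E = E0 - (RT/nF) * ln(Q)
E = 0.79 - (8.314 * 298 / (3 * 96485)) * ln(93.48)
E = 0.7512 V

0.7512 V


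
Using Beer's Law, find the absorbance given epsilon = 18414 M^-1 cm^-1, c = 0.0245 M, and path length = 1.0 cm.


A = epsilon * c * l
A = 18414 * 0.0245 * 1.0
A = 451.143

451.143


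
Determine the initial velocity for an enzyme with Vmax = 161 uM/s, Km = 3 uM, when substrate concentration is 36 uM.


v = Vmax * [S] / (Km + [S])
v = 161 * 36 / (3 + 36)
v = 148.6154 uM/s

148.6154 uM/s


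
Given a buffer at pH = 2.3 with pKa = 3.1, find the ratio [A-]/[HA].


[A-]/[HA] = 10^(pH - pKa)
= 10^(2.3 - 3.1)
= 0.1585

0.1585


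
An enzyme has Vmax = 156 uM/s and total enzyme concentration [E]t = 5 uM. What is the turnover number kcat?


kcat = Vmax / [E]t
kcat = 156 / 5
kcat = 31.2 s^-1

31.2 s^-1


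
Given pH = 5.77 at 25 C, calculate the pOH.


pOH = 14 - pH
pOH = 14 - 5.77
pOH = 8.23

8.23


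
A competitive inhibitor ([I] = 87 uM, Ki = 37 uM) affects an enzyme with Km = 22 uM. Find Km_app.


Km_app = Km * (1 + [I]/Ki)
Km_app = 22 * (1 + 87/37)
Km_app = 73.7297 uM

73.7297 uM


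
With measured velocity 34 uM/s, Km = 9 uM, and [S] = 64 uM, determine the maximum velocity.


Vmax = v * (Km + [S]) / [S]
Vmax = 34 * (9 + 64) / 64
Vmax = 38.7812 uM/s

38.7812 uM/s


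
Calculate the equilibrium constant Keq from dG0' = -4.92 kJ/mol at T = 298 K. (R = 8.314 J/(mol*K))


Keq = exp(-dG0 * 1000 / (R * T))
Keq = exp(-(-4.92) * 1000 / (8.314 * 298))
Keq = 7.285

7.285


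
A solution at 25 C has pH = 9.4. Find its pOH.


pOH = 14 - pH
pOH = 14 - 9.4
pOH = 4.6

4.6


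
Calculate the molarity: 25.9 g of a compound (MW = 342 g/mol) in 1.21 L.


C = (mass / MW) / volume
C = (25.9 / 342) / 1.21
C = 0.0626 M

0.0626 M


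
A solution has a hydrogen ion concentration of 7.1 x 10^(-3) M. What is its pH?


pH = -log10([H+])
pH = -log10(7.1 x 10^(-3))
pH = 2.1487

2.1487


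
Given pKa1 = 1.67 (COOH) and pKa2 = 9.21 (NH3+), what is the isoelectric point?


pI = (pKa1 + pKa2) / 2
pI = (1.67 + 9.21) / 2
pI = 5.44

5.44


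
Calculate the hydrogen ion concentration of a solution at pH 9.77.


[H+] = 10^(-pH)
[H+] = 10^(-9.77)
[H+] = 1.698e-10 M

1.698e-10 M


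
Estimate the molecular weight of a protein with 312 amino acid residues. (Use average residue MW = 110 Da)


MW = n_residues * 110 Da
MW = 312 * 110
MW = 34320 Da

34320 Da


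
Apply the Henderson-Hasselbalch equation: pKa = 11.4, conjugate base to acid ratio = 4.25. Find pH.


pH = pKa + log10([A-]/[HA])
pH = 11.4 + log10(4.25)
pH = 12.0284

12.0284


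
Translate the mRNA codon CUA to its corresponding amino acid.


Standard genetic code lookup.
Codon CUA -> Leu

Leu


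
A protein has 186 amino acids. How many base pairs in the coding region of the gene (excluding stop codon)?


Each amino acid = 1 codon = 3 bp
bp = 186 * 3 = 558 bp

558 bp


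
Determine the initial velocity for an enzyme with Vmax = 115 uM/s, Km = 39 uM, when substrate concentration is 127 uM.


v = Vmax * [S] / (Km + [S])
v = 115 * 127 / (39 + 127)
v = 87.9819 uM/s

87.9819 uM/s


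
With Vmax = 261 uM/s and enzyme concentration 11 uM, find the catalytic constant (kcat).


kcat = Vmax / [E]t
kcat = 261 / 11
kcat = 23.7273 s^-1

23.7273 s^-1


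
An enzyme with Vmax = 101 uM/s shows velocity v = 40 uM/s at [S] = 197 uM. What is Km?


Km = [S] * (Vmax - v) / v
Km = 197 * (101 - 40) / 40
Km = 300.425 uM

300.425 uM


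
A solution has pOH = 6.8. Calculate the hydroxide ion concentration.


[OH-] = 10^(-pOH)
[OH-] = 10^(-6.8)
[OH-] = 1.585e-07 M

1.585e-07 M


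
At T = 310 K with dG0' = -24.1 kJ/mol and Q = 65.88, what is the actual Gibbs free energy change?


dG = dG0' + RT * ln(Q) / 1000
dG = -24.1 + 8.314 * 310 * ln(65.88) / 1000
dG = -13.3065 kJ/mol

-13.3065 kJ/mol


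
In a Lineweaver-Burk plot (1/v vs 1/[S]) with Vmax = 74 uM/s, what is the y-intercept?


y-intercept = 1/Vmax
= 1/74
= 0.0135 s/uM

0.0135 s/uM


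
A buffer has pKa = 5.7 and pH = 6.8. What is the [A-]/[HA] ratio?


[A-]/[HA] = 10^(pH - pKa)
= 10^(6.8 - 5.7)
= 12.5893

12.5893


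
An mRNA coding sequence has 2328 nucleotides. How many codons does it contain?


codons = nucleotides / 3
codons = 2328 / 3 = 776

776


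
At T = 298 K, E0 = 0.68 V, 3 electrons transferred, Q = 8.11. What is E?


E = E0 - (RT/nF) * ln(Q)
E = 0.68 - (8.314 * 298 / (3 * 96485)) * ln(8.11)
E = 0.6621 V

0.6621 V


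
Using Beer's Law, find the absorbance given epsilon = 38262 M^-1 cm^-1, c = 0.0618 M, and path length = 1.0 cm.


A = epsilon * c * l
A = 38262 * 0.0618 * 1.0
A = 2364.5916

2364.5916


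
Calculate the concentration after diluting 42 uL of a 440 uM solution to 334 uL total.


C2 = C1 * V1 / V2
C2 = 440 * 42 / 334
C2 = 55.3293 uM

55.3293 uM


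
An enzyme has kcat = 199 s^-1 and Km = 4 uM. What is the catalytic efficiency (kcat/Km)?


Catalytic efficiency = kcat / Km
= 199 / 4
= 49.75 uM^-1*s^-1

49.75 uM^-1*s^-1


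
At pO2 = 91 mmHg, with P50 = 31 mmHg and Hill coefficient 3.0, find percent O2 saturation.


Y = pO2^n / (P50^n + pO2^n)
Y = 91^3.0 / (31^3.0 + 91^3.0)
Y = 96.2%

96.2%


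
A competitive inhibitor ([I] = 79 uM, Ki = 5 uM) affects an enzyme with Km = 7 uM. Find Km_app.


Km_app = Km * (1 + [I]/Ki)
Km_app = 7 * (1 + 79/5)
Km_app = 117.6 uM

117.6 uM


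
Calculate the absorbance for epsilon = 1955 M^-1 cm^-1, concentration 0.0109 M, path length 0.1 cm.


A = epsilon * c * l
A = 1955 * 0.0109 * 0.1
A = 2.1309

2.1309


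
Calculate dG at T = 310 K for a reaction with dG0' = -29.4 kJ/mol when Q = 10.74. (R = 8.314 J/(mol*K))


dG = dG0' + RT * ln(Q) / 1000
dG = -29.4 + 8.314 * 310 * ln(10.74) / 1000
dG = -23.2815 kJ/mol

-23.2815 kJ/mol


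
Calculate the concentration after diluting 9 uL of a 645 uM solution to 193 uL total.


C2 = C1 * V1 / V2
C2 = 645 * 9 / 193
C2 = 30.0777 uM

30.0777 uM


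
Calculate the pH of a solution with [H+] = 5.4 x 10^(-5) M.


pH = -log10([H+])
pH = -log10(5.4 x 10^(-5))
pH = 4.2676

4.2676


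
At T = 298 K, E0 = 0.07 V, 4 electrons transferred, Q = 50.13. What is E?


E = E0 - (RT/nF) * ln(Q)
E = 0.07 - (8.314 * 298 / (4 * 96485)) * ln(50.13)
E = 0.0449 V

0.0449 V


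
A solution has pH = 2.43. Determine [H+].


[H+] = 10^(-pH)
[H+] = 10^(-2.43)
[H+] = 0.0037 M

0.0037 M


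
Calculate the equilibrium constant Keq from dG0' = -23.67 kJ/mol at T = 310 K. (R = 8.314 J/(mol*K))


Keq = exp(-dG0 * 1000 / (R * T))
Keq = exp(-(-23.67) * 1000 / (8.314 * 310))
Keq = 9738.9371

9738.9371


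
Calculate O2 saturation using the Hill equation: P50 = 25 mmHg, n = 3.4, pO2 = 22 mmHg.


Y = pO2^n / (P50^n + pO2^n)
Y = 22^3.4 / (25^3.4 + 22^3.4)
Y = 39.3%

39.3%


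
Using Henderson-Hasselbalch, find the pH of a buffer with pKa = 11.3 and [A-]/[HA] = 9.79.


pH = pKa + log10([A-]/[HA])
pH = 11.3 + log10(9.79)
pH = 12.2908

12.2908


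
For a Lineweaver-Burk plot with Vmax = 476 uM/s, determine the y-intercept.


y-intercept = 1/Vmax
= 1/476
= 0.0021 s/uM

0.0021 s/uM


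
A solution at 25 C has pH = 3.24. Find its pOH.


pOH = 14 - pH
pOH = 14 - 3.24
pOH = 10.76

10.76


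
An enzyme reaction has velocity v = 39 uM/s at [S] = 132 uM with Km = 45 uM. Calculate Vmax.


Vmax = v * (Km + [S]) / [S]
Vmax = 39 * (45 + 132) / 132
Vmax = 52.2955 uM/s

52.2955 uM/s


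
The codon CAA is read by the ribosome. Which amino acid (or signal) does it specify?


Standard genetic code lookup.
Codon CAA -> Gln

Gln


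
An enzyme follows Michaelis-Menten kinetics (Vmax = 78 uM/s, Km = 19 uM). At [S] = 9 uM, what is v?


v = Vmax * [S] / (Km + [S])
v = 78 * 9 / (19 + 9)
v = 25.0714 uM/s

25.0714 uM/s


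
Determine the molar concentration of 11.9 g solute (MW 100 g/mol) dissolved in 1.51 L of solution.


C = (mass / MW) / volume
C = (11.9 / 100) / 1.51
C = 0.0788 M

0.0788 M


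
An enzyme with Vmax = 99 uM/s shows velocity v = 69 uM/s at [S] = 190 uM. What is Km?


Km = [S] * (Vmax - v) / v
Km = 190 * (99 - 69) / 69
Km = 82.6087 uM

82.6087 uM


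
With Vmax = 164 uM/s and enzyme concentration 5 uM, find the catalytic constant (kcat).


kcat = Vmax / [E]t
kcat = 164 / 5
kcat = 32.8 s^-1

32.8 s^-1


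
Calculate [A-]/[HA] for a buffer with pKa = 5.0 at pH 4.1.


[A-]/[HA] = 10^(pH - pKa)
= 10^(4.1 - 5.0)
= 0.1259

0.1259


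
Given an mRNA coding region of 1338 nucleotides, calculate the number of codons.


codons = nucleotides / 3
codons = 1338 / 3 = 446

446


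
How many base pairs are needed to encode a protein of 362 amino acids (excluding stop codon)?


Each amino acid = 1 codon = 3 bp
bp = 362 * 3 = 1086 bp

1086 bp


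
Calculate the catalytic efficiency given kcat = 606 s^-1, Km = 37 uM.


Catalytic efficiency = kcat / Km
= 606 / 37
= 16.3784 uM^-1*s^-1

16.3784 uM^-1*s^-1


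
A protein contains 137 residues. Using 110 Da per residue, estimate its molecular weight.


MW = n_residues * 110 Da
MW = 137 * 110
MW = 15070 Da

15070 Da


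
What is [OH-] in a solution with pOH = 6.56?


[OH-] = 10^(-pOH)
[OH-] = 10^(-6.56)
[OH-] = 2.754e-07 M

2.754e-07 M


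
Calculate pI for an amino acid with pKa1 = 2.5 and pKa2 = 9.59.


pI = (pKa1 + pKa2) / 2
pI = (2.5 + 9.59) / 2
pI = 6.045

6.045


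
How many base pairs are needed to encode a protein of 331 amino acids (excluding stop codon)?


Each amino acid = 1 codon = 3 bp
bp = 331 * 3 = 993 bp

993 bp


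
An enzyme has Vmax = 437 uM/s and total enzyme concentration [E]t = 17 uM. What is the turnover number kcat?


kcat = Vmax / [E]t
kcat = 437 / 17
kcat = 25.7059 s^-1

25.7059 s^-1


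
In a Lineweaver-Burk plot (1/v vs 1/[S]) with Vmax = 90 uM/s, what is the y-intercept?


y-intercept = 1/Vmax
= 1/90
= 0.0111 s/uM

0.0111 s/uM


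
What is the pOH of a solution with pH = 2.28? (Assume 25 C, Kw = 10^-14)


pOH = 14 - pH
pOH = 14 - 2.28
pOH = 11.72

11.72


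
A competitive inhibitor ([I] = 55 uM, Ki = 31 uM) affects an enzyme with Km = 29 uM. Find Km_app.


Km_app = Km * (1 + [I]/Ki)
Km_app = 29 * (1 + 55/31)
Km_app = 80.4516 uM

80.4516 uM


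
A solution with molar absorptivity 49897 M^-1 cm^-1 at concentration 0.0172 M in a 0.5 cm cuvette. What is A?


A = epsilon * c * l
A = 49897 * 0.0172 * 0.5
A = 429.1142

429.1142


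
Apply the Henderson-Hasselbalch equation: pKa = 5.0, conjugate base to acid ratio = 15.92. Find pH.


pH = pKa + log10([A-]/[HA])
pH = 5.0 + log10(15.92)
pH = 6.2019

6.2019


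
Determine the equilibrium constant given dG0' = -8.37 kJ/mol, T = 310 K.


Keq = exp(-dG0 * 1000 / (R * T))
Keq = exp(-(-8.37) * 1000 / (8.314 * 310))
Keq = 25.7268

25.7268


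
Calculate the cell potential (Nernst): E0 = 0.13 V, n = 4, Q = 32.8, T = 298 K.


E = E0 - (RT/nF) * ln(Q)
E = 0.13 - (8.314 * 298 / (4 * 96485)) * ln(32.8)
E = 0.1076 V

0.1076 V


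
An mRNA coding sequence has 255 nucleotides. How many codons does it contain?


codons = nucleotides / 3
codons = 255 / 3 = 85

85


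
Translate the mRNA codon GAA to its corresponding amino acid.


Standard genetic code lookup.
Codon GAA -> Glu

Glu


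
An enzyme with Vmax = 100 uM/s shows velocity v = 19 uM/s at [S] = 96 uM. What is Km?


Km = [S] * (Vmax - v) / v
Km = 96 * (100 - 19) / 19
Km = 409.2632 uM

409.2632 uM


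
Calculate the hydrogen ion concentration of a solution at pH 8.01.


[H+] = 10^(-pH)
[H+] = 10^(-8.01)
[H+] = 9.772e-09 M

9.772e-09 M


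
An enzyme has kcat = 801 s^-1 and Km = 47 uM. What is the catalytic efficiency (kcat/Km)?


Catalytic efficiency = kcat / Km
= 801 / 47
= 17.0426 uM^-1*s^-1

17.0426 uM^-1*s^-1


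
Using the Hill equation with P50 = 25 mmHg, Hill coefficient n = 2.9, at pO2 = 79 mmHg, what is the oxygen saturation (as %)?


Y = pO2^n / (P50^n + pO2^n)
Y = 79^2.9 / (25^2.9 + 79^2.9)
Y = 96.57%

96.57%


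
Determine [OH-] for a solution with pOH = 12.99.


[OH-] = 10^(-pOH)
[OH-] = 10^(-12.99)
[OH-] = 1.023e-13 M

1.023e-13 M
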